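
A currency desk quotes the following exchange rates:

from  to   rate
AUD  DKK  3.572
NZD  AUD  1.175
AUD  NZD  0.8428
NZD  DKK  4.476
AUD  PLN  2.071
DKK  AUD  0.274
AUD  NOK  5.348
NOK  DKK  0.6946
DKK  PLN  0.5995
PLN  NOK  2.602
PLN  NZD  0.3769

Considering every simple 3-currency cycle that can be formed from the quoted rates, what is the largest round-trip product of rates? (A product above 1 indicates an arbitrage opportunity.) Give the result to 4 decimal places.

PLN→NOK→DKK→PLN: 2.602 × 0.6946 × 0.5995 = 1.08351
AUD→NZD→DKK→AUD: 0.8428 × 4.476 × 0.274 = 1.03363
AUD→NOK→DKK→AUD: 5.348 × 0.6946 × 0.274 = 1.01783
PLN→NZD→DKK→PLN: 0.3769 × 4.476 × 0.5995 = 1.01136
AUD→PLN→NZD→AUD: 2.071 × 0.3769 × 1.175 = 0.91716
Maximum is PLN→NOK→DKK→PLN at 1.0835; arbitrage exists.

1.0835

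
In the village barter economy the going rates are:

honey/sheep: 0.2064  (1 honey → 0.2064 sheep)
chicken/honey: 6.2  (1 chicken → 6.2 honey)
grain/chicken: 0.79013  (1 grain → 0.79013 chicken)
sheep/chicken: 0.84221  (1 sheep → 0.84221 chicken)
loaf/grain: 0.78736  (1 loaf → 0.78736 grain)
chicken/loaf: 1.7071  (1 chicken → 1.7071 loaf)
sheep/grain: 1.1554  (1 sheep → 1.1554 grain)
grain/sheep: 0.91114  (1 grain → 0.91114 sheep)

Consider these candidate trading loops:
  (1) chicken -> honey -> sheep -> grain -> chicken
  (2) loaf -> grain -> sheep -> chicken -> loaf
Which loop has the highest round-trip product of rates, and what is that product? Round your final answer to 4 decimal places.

(1) 6.2 × 0.2064 × 1.1554 × 0.79013 = 1.16824
(2) 0.78736 × 0.91114 × 0.84221 × 1.7071 = 1.03143
Highest is cycle (1) at 1.1682 (>1, arbitrage).

1.1682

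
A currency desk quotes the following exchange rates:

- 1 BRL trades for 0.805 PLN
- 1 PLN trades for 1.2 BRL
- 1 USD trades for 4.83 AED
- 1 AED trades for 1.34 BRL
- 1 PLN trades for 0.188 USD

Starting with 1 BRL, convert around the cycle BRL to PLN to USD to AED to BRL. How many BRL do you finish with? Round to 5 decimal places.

1 BRL × 0.805 = 0.805 PLN
0.805 PLN × 0.188 = 0.15134 USD
0.15134 USD × 4.83 = 0.7309722 AED
0.7309722 AED × 1.34 = 0.979502748 BRL

0.97950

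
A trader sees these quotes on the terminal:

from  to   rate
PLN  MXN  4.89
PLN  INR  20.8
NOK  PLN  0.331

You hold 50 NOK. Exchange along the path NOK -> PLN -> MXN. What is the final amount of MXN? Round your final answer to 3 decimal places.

50 NOK × 0.331 = 16.55 PLN
16.55 PLN × 4.89 = 80.9295 MXN

80.930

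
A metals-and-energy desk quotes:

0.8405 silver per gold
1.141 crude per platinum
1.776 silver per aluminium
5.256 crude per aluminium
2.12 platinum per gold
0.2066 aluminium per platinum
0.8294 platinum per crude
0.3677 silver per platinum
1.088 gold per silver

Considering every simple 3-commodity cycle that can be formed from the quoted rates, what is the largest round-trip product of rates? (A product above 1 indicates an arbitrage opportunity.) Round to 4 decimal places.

0.9006

crude→platinum→aluminium→crude: 0.8294 × 0.2066 × 5.256 = 0.90064
silver→gold→platinum→silver: 1.088 × 2.12 × 0.3677 = 0.84812
Maximum is crude→platinum→aluminium→crude at 0.9006; no arbitrage — every cycle loses value.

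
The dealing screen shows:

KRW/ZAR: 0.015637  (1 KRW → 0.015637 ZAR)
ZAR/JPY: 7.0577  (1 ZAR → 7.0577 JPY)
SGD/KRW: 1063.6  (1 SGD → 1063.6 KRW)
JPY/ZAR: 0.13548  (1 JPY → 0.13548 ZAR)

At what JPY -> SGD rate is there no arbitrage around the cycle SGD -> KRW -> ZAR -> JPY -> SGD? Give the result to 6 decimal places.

0.008519

Known legs of the cycle: 1063.6 × 0.015637 × 7.0577 = 117.38023071164
For no arbitrage the full-cycle product must be 1, so the missing rate is 1 / 117.38023071164 ≈ 0.00851932.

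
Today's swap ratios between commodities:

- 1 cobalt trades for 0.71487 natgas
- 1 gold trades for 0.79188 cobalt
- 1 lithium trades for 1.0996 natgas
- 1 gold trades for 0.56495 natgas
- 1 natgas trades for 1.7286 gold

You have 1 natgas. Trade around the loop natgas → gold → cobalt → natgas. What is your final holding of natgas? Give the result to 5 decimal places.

0.97855

1 natgas × 1.7286 = 1.7286 gold
1.7286 gold × 0.79188 = 1.368843768 cobalt
1.368843768 cobalt × 0.71487 = 0.97854534443016 natgas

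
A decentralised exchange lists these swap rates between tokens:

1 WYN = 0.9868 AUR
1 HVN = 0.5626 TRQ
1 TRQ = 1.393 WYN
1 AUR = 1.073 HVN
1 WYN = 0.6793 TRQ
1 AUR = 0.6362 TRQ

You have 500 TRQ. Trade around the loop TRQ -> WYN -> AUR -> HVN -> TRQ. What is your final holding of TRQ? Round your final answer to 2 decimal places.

500 TRQ × 1.393 = 696.5 WYN
696.5 WYN × 0.9868 = 687.3062 AUR
687.3062 AUR × 1.073 = 737.4795526 HVN
737.4795526 HVN × 0.5626 = 414.90599629276 TRQ

414.91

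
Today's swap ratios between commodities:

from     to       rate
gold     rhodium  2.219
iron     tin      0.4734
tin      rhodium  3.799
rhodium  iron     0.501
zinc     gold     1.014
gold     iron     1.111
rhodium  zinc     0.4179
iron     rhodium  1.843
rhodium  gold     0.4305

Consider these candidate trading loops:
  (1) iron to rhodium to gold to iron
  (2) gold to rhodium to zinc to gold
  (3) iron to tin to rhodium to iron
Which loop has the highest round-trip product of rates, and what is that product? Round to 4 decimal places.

(1) 1.843 × 0.4305 × 1.111 = 0.88148
(2) 2.219 × 0.4179 × 1.014 = 0.94030
(3) 0.4734 × 3.799 × 0.501 = 0.90102
Highest is cycle (2) at 0.9403 (≤1, no arbitrage).

0.9403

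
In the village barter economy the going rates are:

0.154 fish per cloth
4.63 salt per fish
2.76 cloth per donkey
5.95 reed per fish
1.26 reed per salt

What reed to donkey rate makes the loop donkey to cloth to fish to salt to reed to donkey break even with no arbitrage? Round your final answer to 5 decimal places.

0.40329

Known legs of the cycle: 2.76 × 0.154 × 4.63 × 1.26 = 2.479598352
For no arbitrage the full-cycle product must be 1, so the missing rate is 1 / 2.479598352 ≈ 0.4032911.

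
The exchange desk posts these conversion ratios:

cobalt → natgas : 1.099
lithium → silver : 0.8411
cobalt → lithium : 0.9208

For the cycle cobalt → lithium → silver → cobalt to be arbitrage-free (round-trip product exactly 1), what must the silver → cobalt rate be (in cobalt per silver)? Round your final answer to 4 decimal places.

1.2912

Known legs of the cycle: 0.9208 × 0.8411 = 0.77448488
For no arbitrage the full-cycle product must be 1, so the missing rate is 1 / 0.77448488 ≈ 1.291181.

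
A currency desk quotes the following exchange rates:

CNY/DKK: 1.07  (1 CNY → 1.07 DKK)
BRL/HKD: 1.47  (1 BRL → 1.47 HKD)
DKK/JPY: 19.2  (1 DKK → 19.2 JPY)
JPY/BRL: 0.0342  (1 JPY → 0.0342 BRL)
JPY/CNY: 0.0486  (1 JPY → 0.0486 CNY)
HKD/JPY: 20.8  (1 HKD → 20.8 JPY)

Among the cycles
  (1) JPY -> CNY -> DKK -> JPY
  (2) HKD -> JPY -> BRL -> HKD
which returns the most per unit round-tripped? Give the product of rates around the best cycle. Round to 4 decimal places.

(1) 0.0486 × 1.07 × 19.2 = 0.99844
(2) 20.8 × 0.0342 × 1.47 = 1.04570
Highest is cycle (2) at 1.0457 (>1, arbitrage).

1.0457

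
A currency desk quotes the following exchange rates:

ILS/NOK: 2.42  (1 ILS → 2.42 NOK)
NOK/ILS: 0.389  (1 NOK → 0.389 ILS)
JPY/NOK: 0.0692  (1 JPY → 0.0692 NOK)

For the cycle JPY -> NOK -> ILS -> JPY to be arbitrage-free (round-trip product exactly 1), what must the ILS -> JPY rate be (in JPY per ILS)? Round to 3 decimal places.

Known legs of the cycle: 0.0692 × 0.389 = 0.0269188
For no arbitrage the full-cycle product must be 1, so the missing rate is 1 / 0.0269188 ≈ 37.14876.

37.149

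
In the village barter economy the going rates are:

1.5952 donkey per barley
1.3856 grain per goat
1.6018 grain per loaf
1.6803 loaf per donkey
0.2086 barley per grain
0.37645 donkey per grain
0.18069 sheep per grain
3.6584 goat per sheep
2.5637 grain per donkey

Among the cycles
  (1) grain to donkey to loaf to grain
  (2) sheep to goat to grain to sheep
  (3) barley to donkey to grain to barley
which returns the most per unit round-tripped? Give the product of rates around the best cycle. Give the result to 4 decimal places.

1.0132

(1) 0.37645 × 1.6803 × 1.6018 = 1.01322
(2) 3.6584 × 1.3856 × 0.18069 = 0.91593
(3) 1.5952 × 2.5637 × 0.2086 = 0.85309
Highest is cycle (1) at 1.0132 (>1, arbitrage).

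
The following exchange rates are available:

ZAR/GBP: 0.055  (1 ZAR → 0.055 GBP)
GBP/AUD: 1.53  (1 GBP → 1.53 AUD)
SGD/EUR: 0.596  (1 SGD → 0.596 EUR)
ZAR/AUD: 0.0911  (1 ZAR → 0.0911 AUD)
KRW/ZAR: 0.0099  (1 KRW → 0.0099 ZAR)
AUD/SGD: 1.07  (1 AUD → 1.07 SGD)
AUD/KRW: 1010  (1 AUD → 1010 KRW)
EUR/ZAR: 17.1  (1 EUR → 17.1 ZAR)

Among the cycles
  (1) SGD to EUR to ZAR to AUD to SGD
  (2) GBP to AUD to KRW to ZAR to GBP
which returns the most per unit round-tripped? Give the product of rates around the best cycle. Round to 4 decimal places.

0.9934

(1) 0.596 × 17.1 × 0.0911 × 1.07 = 0.99345
(2) 1.53 × 1010 × 0.0099 × 0.055 = 0.84142
Highest is cycle (1) at 0.9934 (≤1, no arbitrage).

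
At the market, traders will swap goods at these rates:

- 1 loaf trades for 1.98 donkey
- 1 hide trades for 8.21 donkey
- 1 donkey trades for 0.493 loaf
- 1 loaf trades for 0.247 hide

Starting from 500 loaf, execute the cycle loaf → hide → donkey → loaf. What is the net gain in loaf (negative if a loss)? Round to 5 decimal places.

500 loaf × 0.247 = 123.5 hide
123.5 hide × 8.21 = 1013.935 donkey
1013.935 donkey × 0.493 = 499.869955 loaf
Net change: 499.869955 − 500 = -0.130045 loaf

-0.13005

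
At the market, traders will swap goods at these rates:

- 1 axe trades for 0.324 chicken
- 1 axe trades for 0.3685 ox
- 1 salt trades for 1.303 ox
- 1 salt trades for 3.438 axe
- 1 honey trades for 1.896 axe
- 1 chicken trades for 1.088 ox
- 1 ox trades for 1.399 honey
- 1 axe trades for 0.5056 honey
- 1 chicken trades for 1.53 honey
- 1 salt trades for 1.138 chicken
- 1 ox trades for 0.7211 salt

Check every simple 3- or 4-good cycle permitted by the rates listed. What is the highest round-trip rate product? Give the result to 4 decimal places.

0.9774

axe→ox→honey→axe: 0.3685 × 1.399 × 1.896 = 0.97745
axe→chicken→honey→axe: 0.324 × 1.53 × 1.896 = 0.93989
axe→chicken→ox→honey→axe: 0.324 × 1.088 × 1.399 × 1.896 = 0.93504
salt→axe→ox→salt: 3.438 × 0.3685 × 0.7211 = 0.91356
salt→chicken→ox→salt: 1.138 × 1.088 × 0.7211 = 0.89283
salt→axe→chicken→ox→salt: 3.438 × 0.324 × 1.088 × 0.7211 = 0.87393
Maximum is axe→ox→honey→axe at 0.9774; no arbitrage — every cycle loses value.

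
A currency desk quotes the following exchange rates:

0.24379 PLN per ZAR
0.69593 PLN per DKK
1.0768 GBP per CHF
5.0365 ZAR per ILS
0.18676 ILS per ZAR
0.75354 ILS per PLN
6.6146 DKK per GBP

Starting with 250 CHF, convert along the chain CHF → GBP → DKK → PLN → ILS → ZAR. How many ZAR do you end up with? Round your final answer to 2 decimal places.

250 CHF × 1.0768 = 269.2 GBP
269.2 GBP × 6.6146 = 1780.65032 DKK
1780.65032 DKK × 0.69593 = 1239.2079771976 PLN
1239.2079771976 PLN × 0.75354 = 933.792779137479504 ILS
933.792779137479504 ILS × 5.0365 = 4703.047332125915521896 ZAR

4703.05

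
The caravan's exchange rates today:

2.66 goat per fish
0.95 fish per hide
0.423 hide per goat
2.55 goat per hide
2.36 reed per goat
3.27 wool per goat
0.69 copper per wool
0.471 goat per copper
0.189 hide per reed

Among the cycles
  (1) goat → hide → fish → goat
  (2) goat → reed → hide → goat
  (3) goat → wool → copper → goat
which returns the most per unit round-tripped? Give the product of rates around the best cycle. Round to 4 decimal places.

1.1374

(1) 0.423 × 0.95 × 2.66 = 1.06892
(2) 2.36 × 0.189 × 2.55 = 1.13740
(3) 3.27 × 0.69 × 0.471 = 1.06272
Highest is cycle (2) at 1.1374 (>1, arbitrage).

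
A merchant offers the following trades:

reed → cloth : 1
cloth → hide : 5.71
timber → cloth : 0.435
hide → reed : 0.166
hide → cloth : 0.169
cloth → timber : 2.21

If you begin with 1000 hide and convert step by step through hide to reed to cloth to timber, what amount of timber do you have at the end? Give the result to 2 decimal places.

1000 hide × 0.166 = 166 reed
166 reed × 1 = 166 cloth
166 cloth × 2.21 = 366.86 timber

366.86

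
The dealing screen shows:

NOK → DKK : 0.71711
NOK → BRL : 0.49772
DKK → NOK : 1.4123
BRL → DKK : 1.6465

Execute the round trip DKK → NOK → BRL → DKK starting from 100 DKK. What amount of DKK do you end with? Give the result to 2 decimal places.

115.74

100 DKK × 1.4123 = 141.23 NOK
141.23 NOK × 0.49772 = 70.2929956 BRL
70.2929956 BRL × 1.6465 = 115.7374172554 DKK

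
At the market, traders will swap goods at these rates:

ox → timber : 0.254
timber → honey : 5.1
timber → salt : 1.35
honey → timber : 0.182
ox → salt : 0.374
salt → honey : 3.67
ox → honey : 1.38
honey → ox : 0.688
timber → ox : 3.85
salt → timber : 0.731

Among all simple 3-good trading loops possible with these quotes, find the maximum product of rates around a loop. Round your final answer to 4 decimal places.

1.0526

ox→salt→timber→ox: 0.374 × 0.731 × 3.85 = 1.05257
ox→honey→timber→ox: 1.38 × 0.182 × 3.85 = 0.96697
ox→salt→honey→ox: 0.374 × 3.67 × 0.688 = 0.94434
salt→honey→timber→salt: 3.67 × 0.182 × 1.35 = 0.90172
ox→timber→honey→ox: 0.254 × 5.1 × 0.688 = 0.89124
Maximum is ox→salt→timber→ox at 1.0526; arbitrage exists.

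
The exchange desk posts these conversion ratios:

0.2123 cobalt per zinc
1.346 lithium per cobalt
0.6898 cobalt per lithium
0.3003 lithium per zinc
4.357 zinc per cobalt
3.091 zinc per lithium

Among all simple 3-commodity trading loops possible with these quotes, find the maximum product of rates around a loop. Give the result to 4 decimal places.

0.9025

lithium→cobalt→zinc→lithium: 0.6898 × 4.357 × 0.3003 = 0.90254
lithium→zinc→cobalt→lithium: 3.091 × 0.2123 × 1.346 = 0.88327
Maximum is lithium→cobalt→zinc→lithium at 0.9025; no arbitrage — every cycle loses value.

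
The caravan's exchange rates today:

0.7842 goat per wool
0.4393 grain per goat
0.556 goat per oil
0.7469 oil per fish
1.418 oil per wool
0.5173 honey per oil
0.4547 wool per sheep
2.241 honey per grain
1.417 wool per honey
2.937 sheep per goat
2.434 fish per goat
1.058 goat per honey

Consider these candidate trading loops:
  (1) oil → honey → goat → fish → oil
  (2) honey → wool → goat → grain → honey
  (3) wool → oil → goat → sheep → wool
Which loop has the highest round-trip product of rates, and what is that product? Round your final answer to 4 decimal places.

(1) 0.5173 × 1.058 × 2.434 × 0.7469 = 0.99497
(2) 1.417 × 0.7842 × 0.4393 × 2.241 = 1.09396
(3) 1.418 × 0.556 × 2.937 × 0.4547 = 1.05288
Highest is cycle (2) at 1.0940 (>1, arbitrage).

1.0940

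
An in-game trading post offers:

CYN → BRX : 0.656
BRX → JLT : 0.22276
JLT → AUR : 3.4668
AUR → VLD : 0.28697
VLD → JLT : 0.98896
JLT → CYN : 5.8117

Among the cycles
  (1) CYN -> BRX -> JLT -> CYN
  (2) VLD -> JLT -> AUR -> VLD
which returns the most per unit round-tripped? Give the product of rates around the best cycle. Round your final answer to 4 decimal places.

0.9839

(1) 0.656 × 0.22276 × 5.8117 = 0.84927
(2) 0.98896 × 3.4668 × 0.28697 = 0.98388
Highest is cycle (2) at 0.9839 (≤1, no arbitrage).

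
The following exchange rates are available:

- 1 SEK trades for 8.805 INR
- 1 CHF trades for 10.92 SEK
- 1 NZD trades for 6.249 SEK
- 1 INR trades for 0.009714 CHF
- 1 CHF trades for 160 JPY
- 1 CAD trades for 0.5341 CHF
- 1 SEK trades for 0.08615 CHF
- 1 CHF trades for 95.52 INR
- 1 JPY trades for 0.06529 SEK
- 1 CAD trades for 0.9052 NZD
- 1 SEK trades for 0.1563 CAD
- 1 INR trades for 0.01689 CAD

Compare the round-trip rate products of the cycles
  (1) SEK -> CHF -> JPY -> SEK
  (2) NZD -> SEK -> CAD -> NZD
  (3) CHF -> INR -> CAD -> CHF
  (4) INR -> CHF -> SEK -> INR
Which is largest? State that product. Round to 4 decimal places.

(1) 0.08615 × 160 × 0.06529 = 0.89996
(2) 6.249 × 0.1563 × 0.9052 = 0.88413
(3) 95.52 × 0.01689 × 0.5341 = 0.86168
(4) 0.009714 × 10.92 × 8.805 = 0.93401
Highest is cycle (4) at 0.9340 (≤1, no arbitrage).

0.9340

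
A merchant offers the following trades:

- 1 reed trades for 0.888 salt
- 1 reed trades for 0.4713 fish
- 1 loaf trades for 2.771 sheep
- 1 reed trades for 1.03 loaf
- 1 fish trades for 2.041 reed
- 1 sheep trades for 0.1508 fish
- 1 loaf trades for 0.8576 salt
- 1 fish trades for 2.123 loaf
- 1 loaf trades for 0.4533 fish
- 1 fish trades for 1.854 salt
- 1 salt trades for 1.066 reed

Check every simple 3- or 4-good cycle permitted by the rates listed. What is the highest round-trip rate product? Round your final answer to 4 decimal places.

fish→reed→loaf→fish: 2.041 × 1.03 × 0.4533 = 0.95294
loaf→salt→reed→loaf: 0.8576 × 1.066 × 1.03 = 0.94163
fish→salt→reed→fish: 1.854 × 1.066 × 0.4713 = 0.93146
fish→salt→reed→loaf→fish: 1.854 × 1.066 × 1.03 × 0.4533 = 0.92276
fish→loaf→salt→reed→fish: 2.123 × 0.8576 × 1.066 × 0.4713 = 0.91472
fish→loaf→sheep→fish: 2.123 × 2.771 × 0.1508 = 0.88713
fish→reed→loaf→sheep→fish: 2.041 × 1.03 × 2.771 × 0.1508 = 0.87845
Maximum is fish→reed→loaf→fish at 0.9529; no arbitrage — every cycle loses value.

0.9529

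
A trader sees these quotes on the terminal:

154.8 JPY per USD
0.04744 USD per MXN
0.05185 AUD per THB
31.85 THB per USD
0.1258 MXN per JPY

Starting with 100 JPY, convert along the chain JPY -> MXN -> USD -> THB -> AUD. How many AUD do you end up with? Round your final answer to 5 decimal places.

100 JPY × 0.1258 = 12.58 MXN
12.58 MXN × 0.04744 = 0.5967952 USD
0.5967952 USD × 31.85 = 19.00792712 THB
19.00792712 THB × 0.05185 = 0.985561021172 AUD

0.98556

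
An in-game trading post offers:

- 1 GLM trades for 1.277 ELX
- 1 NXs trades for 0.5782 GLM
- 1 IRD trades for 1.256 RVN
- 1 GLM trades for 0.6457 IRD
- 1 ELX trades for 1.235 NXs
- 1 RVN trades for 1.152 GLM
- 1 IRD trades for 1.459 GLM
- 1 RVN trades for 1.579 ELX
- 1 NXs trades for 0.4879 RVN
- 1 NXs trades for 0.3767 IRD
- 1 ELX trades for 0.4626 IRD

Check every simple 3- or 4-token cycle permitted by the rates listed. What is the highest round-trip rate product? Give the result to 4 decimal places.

0.9514

RVN→ELX→NXs→RVN: 1.579 × 1.235 × 0.4879 = 0.95144
RVN→GLM→IRD→RVN: 1.152 × 0.6457 × 1.256 = 0.93427
RVN→ELX→NXs→IRD→RVN: 1.579 × 1.235 × 0.3767 × 1.256 = 0.92264
RVN→ELX→IRD→RVN: 1.579 × 0.4626 × 1.256 = 0.91744
ELX→NXs→GLM→ELX: 1.235 × 0.5782 × 1.277 = 0.91188
RVN→GLM→ELX→NXs→RVN: 1.152 × 1.277 × 1.235 × 0.4879 = 0.88642
IRD→GLM→ELX→NXs→IRD: 1.459 × 1.277 × 1.235 × 0.3767 = 0.86678
IRD→GLM→ELX→IRD: 1.459 × 1.277 × 0.4626 = 0.86189
RVN→GLM→ELX→IRD→RVN: 1.152 × 1.277 × 0.4626 × 1.256 = 0.85475
Maximum is RVN→ELX→NXs→RVN at 0.9514; no arbitrage — every cycle loses value.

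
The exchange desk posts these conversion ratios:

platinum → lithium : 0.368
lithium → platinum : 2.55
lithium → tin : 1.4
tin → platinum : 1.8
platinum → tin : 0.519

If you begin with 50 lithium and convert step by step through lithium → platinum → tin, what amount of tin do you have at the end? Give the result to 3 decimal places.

50 lithium × 2.55 = 127.5 platinum
127.5 platinum × 0.519 = 66.1725 tin

66.173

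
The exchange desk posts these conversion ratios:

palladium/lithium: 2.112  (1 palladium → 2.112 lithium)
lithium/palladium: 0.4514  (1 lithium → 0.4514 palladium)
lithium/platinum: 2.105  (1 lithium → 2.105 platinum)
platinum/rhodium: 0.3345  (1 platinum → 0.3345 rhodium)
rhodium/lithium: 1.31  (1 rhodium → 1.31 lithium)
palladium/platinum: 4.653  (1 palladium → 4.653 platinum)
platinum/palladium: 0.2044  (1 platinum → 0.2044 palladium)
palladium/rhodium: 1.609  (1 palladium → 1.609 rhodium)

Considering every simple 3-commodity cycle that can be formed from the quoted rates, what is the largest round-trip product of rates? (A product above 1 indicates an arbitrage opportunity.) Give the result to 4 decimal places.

0.9515

palladium→rhodium→lithium→palladium: 1.609 × 1.31 × 0.4514 = 0.95146
lithium→platinum→rhodium→lithium: 2.105 × 0.3345 × 1.31 = 0.92240
palladium→lithium→platinum→palladium: 2.112 × 2.105 × 0.2044 = 0.90871
Maximum is palladium→rhodium→lithium→palladium at 0.9515; no arbitrage — every cycle loses value.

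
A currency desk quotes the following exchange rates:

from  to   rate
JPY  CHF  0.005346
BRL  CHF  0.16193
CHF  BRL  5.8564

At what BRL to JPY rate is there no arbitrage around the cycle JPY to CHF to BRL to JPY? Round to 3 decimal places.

31.940

Known legs of the cycle: 0.005346 × 5.8564 = 0.0313083144
For no arbitrage the full-cycle product must be 1, so the missing rate is 1 / 0.0313083144 ≈ 31.94040.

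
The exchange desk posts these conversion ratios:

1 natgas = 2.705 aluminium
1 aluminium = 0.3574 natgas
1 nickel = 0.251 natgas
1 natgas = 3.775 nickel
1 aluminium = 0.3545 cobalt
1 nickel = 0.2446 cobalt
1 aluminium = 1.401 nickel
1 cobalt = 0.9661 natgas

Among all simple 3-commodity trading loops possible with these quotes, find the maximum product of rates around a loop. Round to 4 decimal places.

0.9512

aluminium→nickel→natgas→aluminium: 1.401 × 0.251 × 2.705 = 0.95122
aluminium→cobalt→natgas→aluminium: 0.3545 × 0.9661 × 2.705 = 0.92642
natgas→nickel→cobalt→natgas: 3.775 × 0.2446 × 0.9661 = 0.89206
Maximum is aluminium→nickel→natgas→aluminium at 0.9512; no arbitrage — every cycle loses value.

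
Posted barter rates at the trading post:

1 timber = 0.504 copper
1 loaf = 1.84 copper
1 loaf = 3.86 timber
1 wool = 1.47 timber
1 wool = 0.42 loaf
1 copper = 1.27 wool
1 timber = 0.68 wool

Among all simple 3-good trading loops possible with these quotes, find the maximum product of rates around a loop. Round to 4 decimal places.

1.1024

wool→loaf→timber→wool: 0.42 × 3.86 × 0.68 = 1.10242
wool→loaf→copper→wool: 0.42 × 1.84 × 1.27 = 0.98146
wool→timber→copper→wool: 1.47 × 0.504 × 1.27 = 0.94092
Maximum is wool→loaf→timber→wool at 1.1024; arbitrage exists.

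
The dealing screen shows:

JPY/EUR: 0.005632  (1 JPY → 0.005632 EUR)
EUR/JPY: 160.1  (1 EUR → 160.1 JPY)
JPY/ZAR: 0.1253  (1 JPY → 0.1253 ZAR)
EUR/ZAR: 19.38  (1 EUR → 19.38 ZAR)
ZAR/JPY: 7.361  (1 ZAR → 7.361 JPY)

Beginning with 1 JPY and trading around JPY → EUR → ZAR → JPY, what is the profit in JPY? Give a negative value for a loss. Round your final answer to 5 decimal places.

1 JPY × 0.005632 = 0.005632 EUR
0.005632 EUR × 19.38 = 0.10914816 ZAR
0.10914816 ZAR × 7.361 = 0.80343960576 JPY
Net change: 0.80343960576 − 1 = -0.19656039424 JPY

-0.19656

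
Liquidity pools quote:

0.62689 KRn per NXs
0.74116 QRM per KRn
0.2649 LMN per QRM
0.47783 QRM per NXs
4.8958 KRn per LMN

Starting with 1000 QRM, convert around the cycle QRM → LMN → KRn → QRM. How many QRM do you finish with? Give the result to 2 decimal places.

1000 QRM × 0.2649 = 264.9 LMN
264.9 LMN × 4.8958 = 1296.89742 KRn
1296.89742 KRn × 0.74116 = 961.2084918072 QRM

961.21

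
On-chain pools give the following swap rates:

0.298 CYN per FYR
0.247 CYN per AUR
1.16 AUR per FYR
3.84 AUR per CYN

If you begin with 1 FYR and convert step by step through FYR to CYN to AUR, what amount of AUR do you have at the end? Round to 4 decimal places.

1 FYR × 0.298 = 0.298 CYN
0.298 CYN × 3.84 = 1.14432 AUR

1.1443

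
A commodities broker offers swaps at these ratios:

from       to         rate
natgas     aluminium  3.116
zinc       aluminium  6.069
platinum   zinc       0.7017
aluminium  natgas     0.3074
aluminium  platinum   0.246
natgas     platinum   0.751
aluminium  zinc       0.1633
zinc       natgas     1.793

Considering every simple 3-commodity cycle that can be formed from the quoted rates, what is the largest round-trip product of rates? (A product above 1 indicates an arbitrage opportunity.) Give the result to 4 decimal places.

zinc→aluminium→platinum→zinc: 6.069 × 0.246 × 0.7017 = 1.04762
zinc→natgas→platinum→zinc: 1.793 × 0.751 × 0.7017 = 0.94487
zinc→natgas→aluminium→zinc: 1.793 × 3.116 × 0.1633 = 0.91236
Maximum is zinc→aluminium→platinum→zinc at 1.0476; arbitrage exists.

1.0476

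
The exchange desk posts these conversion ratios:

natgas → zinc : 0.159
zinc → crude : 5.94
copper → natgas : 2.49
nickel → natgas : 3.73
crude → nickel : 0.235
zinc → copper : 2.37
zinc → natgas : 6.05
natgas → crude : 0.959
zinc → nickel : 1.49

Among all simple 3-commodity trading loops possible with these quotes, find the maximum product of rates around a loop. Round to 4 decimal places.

0.9383

natgas→zinc→copper→natgas: 0.159 × 2.37 × 2.49 = 0.93831
natgas→zinc→nickel→natgas: 0.159 × 1.49 × 3.73 = 0.88367
natgas→crude→nickel→natgas: 0.959 × 0.235 × 3.73 = 0.84061
Maximum is natgas→zinc→copper→natgas at 0.9383; no arbitrage — every cycle loses value.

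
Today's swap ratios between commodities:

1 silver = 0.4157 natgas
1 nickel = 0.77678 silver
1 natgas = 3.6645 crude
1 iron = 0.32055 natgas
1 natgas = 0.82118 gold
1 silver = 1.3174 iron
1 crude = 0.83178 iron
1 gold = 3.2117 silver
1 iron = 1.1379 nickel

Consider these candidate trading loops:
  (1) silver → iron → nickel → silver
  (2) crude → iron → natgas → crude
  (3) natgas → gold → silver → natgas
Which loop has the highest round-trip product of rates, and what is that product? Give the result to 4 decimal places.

(1) 1.3174 × 1.1379 × 0.77678 = 1.16445
(2) 0.83178 × 0.32055 × 3.6645 = 0.97705
(3) 0.82118 × 3.2117 × 0.4157 = 1.09636
Highest is cycle (1) at 1.1644 (>1, arbitrage).

1.1644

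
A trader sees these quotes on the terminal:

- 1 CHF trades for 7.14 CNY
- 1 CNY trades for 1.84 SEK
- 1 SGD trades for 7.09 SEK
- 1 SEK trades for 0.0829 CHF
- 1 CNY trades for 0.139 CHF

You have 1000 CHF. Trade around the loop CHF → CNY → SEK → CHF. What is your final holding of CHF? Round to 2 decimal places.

1089.11

1000 CHF × 7.14 = 7140 CNY
7140 CNY × 1.84 = 13137.6 SEK
13137.6 SEK × 0.0829 = 1089.10704 CHF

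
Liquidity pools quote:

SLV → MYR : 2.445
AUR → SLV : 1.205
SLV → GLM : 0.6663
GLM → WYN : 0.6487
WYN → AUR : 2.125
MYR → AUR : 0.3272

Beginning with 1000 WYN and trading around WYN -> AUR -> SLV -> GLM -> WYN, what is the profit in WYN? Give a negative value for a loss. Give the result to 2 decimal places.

1000 WYN × 2.125 = 2125 AUR
2125 AUR × 1.205 = 2560.625 SLV
2560.625 SLV × 0.6663 = 1706.1444375 GLM
1706.1444375 GLM × 0.6487 = 1106.77589660625 WYN
Net change: 1106.77589660625 − 1000 = 106.77589660625 WYN

106.78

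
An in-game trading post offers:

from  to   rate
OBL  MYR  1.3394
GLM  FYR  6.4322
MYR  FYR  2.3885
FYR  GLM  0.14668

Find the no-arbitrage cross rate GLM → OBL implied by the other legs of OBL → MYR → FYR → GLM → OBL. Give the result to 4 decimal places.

Known legs of the cycle: 1.3394 × 2.3885 × 0.14668 = 0.469252334092
For no arbitrage the full-cycle product must be 1, so the missing rate is 1 / 0.469252334092 ≈ 2.131050.

2.1310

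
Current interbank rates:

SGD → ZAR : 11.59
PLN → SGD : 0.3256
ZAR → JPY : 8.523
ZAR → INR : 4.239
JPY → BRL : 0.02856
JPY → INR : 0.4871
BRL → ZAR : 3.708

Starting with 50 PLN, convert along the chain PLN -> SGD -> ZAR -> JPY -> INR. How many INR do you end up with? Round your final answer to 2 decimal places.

783.34

50 PLN × 0.3256 = 16.28 SGD
16.28 SGD × 11.59 = 188.6852 ZAR
188.6852 ZAR × 8.523 = 1608.1639596 JPY
1608.1639596 JPY × 0.4871 = 783.33666472116 INR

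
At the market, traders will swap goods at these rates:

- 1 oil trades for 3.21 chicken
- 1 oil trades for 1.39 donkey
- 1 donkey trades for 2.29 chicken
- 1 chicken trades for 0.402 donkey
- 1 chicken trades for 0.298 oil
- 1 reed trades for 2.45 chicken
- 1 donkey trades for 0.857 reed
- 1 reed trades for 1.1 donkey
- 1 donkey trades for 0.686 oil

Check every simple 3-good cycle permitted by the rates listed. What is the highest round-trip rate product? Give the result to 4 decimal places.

0.9486

donkey→chicken→oil→donkey: 2.29 × 0.298 × 1.39 = 0.94856
donkey→oil→chicken→donkey: 0.686 × 3.21 × 0.402 = 0.88523
donkey→reed→chicken→donkey: 0.857 × 2.45 × 0.402 = 0.84406
Maximum is donkey→chicken→oil→donkey at 0.9486; no arbitrage — every cycle loses value.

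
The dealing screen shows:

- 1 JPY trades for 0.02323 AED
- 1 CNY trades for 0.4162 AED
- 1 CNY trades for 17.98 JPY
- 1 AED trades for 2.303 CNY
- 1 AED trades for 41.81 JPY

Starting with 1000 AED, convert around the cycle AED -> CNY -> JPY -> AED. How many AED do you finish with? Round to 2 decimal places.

961.91

1000 AED × 2.303 = 2303 CNY
2303 CNY × 17.98 = 41407.94 JPY
41407.94 JPY × 0.02323 = 961.9064462 AED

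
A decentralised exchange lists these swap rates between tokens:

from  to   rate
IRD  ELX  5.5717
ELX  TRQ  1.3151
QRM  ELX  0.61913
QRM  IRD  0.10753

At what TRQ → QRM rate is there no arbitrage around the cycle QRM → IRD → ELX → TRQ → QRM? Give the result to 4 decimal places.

1.2692

Known legs of the cycle: 0.10753 × 5.5717 × 1.3151 = 0.7879091573051
For no arbitrage the full-cycle product must be 1, so the missing rate is 1 / 0.7879091573051 ≈ 1.269182.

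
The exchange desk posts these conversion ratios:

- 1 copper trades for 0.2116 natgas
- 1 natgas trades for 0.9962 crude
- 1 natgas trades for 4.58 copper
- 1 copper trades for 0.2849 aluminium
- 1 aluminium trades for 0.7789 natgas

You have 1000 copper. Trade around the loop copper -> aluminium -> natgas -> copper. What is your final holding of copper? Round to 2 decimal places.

1016.34

1000 copper × 0.2849 = 284.9 aluminium
284.9 aluminium × 0.7789 = 221.90861 natgas
221.90861 natgas × 4.58 = 1016.3414338 copper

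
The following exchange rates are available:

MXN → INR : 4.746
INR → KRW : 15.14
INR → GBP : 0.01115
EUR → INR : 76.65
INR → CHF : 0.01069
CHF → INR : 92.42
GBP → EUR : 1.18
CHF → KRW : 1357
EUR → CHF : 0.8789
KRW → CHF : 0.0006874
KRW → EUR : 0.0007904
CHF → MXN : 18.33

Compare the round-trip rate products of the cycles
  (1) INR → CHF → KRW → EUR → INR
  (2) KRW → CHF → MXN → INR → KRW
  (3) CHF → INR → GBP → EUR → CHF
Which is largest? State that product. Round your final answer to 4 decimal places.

(1) 0.01069 × 1357 × 0.0007904 × 76.65 = 0.87885
(2) 0.0006874 × 18.33 × 4.746 × 15.14 = 0.90537
(3) 92.42 × 0.01115 × 1.18 × 0.8789 = 1.06872
Highest is cycle (3) at 1.0687 (>1, arbitrage).

1.0687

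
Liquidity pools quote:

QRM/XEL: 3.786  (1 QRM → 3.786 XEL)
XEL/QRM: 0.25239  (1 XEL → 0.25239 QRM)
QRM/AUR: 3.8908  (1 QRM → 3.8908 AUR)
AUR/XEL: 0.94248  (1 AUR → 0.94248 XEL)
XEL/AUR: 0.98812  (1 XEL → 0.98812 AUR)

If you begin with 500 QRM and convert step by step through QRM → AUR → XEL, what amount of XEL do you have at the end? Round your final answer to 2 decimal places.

1833.50

500 QRM × 3.8908 = 1945.4 AUR
1945.4 AUR × 0.94248 = 1833.500592 XEL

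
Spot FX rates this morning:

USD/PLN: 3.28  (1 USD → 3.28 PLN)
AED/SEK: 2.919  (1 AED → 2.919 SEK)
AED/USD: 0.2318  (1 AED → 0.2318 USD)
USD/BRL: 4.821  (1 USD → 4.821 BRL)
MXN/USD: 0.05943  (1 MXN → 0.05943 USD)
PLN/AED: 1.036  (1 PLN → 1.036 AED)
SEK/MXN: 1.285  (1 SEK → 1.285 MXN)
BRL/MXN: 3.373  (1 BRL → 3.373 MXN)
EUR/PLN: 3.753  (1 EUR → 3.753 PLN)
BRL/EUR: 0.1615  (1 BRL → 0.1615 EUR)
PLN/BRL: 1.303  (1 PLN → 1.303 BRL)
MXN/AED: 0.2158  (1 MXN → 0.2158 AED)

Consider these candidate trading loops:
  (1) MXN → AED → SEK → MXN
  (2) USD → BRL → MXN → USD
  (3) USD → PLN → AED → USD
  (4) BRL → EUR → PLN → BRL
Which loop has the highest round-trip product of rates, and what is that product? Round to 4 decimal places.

(1) 0.2158 × 2.919 × 1.285 = 0.80945
(2) 4.821 × 3.373 × 0.05943 = 0.96641
(3) 3.28 × 1.036 × 0.2318 = 0.78767
(4) 0.1615 × 3.753 × 1.303 = 0.78976
Highest is cycle (2) at 0.9664 (≤1, no arbitrage).

0.9664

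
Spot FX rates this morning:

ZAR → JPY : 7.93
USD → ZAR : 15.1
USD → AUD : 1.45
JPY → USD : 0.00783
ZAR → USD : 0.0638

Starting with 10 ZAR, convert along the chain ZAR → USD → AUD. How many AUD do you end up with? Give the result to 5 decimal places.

10 ZAR × 0.0638 = 0.638 USD
0.638 USD × 1.45 = 0.9251 AUD

0.92510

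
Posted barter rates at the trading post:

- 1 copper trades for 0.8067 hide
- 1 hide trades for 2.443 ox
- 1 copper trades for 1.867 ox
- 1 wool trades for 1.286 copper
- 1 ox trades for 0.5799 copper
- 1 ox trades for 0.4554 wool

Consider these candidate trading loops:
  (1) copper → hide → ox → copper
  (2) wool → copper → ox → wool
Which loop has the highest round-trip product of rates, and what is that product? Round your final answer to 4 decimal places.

1.1428

(1) 0.8067 × 2.443 × 0.5799 = 1.14285
(2) 1.286 × 1.867 × 0.4554 = 1.09340
Highest is cycle (1) at 1.1428 (>1, arbitrage).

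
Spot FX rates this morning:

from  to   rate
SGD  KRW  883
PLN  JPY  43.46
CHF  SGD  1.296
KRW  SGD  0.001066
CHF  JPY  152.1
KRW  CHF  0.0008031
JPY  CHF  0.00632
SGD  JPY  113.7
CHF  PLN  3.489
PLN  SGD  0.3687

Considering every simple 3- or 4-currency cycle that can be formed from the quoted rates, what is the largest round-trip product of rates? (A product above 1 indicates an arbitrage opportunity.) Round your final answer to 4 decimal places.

0.9583

JPY→CHF→PLN→JPY: 0.00632 × 3.489 × 43.46 = 0.95831
JPY→CHF→SGD→JPY: 0.00632 × 1.296 × 113.7 = 0.93128
JPY→CHF→PLN→SGD→JPY: 0.00632 × 3.489 × 0.3687 × 113.7 = 0.92438
KRW→CHF→SGD→KRW: 0.0008031 × 1.296 × 883 = 0.91904
KRW→CHF→PLN→SGD→KRW: 0.0008031 × 3.489 × 0.3687 × 883 = 0.91223
Maximum is JPY→CHF→PLN→JPY at 0.9583; no arbitrage — every cycle loses value.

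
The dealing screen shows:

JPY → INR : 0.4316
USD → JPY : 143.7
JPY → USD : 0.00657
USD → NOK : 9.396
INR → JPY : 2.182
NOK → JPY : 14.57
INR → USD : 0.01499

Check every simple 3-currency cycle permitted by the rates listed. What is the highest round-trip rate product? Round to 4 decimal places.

0.9297

INR→USD→JPY→INR: 0.01499 × 143.7 × 0.4316 = 0.92969
NOK→JPY→USD→NOK: 14.57 × 0.00657 × 9.396 = 0.89943
Maximum is INR→USD→JPY→INR at 0.9297; no arbitrage — every cycle loses value.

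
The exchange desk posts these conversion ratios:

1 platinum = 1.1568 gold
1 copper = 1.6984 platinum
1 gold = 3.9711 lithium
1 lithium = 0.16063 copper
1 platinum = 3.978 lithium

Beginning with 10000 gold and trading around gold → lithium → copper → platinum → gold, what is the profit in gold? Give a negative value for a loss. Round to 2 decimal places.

10000 gold × 3.9711 = 39711 lithium
39711 lithium × 0.16063 = 6378.77793 copper
6378.77793 copper × 1.6984 = 10833.716436312 platinum
10833.716436312 platinum × 1.1568 = 12532.4431735257216 gold
Net change: 12532.4431735257216 − 10000 = 2532.4431735257216 gold

2532.44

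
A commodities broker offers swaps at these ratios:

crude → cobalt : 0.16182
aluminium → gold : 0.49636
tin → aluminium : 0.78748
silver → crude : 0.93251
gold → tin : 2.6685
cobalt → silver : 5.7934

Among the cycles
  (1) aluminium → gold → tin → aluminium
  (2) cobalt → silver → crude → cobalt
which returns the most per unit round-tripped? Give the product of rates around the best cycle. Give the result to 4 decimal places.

(1) 0.49636 × 2.6685 × 0.78748 = 1.04305
(2) 5.7934 × 0.93251 × 0.16182 = 0.87422
Highest is cycle (1) at 1.0430 (>1, arbitrage).

1.0430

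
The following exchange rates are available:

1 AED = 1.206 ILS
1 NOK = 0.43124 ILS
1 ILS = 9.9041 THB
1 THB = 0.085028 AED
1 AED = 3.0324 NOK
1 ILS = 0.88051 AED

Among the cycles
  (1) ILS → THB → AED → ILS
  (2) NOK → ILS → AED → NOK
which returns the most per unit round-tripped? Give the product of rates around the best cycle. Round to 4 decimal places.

1.1514

(1) 9.9041 × 0.085028 × 1.206 = 1.01560
(2) 0.43124 × 0.88051 × 3.0324 = 1.15144
Highest is cycle (2) at 1.1514 (>1, arbitrage).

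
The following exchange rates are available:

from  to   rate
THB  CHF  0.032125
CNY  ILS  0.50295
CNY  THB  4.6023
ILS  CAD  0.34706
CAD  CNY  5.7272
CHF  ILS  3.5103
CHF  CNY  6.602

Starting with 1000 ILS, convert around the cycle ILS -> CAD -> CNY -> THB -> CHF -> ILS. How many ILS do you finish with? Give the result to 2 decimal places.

1000 ILS × 0.34706 = 347.06 CAD
347.06 CAD × 5.7272 = 1987.682032 CNY
1987.682032 CNY × 4.6023 = 9147.9090158736 THB
9147.9090158736 THB × 0.032125 = 293.8765771349394 CHF
293.8765771349394 CHF × 3.5103 = 1031.59494871677777582 ILS

1031.59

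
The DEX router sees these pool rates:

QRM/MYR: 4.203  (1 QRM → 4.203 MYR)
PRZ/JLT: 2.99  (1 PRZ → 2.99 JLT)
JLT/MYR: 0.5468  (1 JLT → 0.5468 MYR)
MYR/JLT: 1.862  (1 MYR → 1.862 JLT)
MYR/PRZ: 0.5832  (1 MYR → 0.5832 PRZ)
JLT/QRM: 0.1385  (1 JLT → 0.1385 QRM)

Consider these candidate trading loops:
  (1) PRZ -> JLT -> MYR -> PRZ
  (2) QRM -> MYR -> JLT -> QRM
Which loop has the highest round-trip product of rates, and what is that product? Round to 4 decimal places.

1.0839

(1) 2.99 × 0.5468 × 0.5832 = 0.95349
(2) 4.203 × 1.862 × 0.1385 = 1.08390
Highest is cycle (2) at 1.0839 (>1, arbitrage).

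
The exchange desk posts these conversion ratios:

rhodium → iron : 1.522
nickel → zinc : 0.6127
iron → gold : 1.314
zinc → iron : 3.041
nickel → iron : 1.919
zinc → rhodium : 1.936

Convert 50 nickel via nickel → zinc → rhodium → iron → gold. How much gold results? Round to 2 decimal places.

118.61

50 nickel × 0.6127 = 30.635 zinc
30.635 zinc × 1.936 = 59.30936 rhodium
59.30936 rhodium × 1.522 = 90.26884592 iron
90.26884592 iron × 1.314 = 118.61326353888 gold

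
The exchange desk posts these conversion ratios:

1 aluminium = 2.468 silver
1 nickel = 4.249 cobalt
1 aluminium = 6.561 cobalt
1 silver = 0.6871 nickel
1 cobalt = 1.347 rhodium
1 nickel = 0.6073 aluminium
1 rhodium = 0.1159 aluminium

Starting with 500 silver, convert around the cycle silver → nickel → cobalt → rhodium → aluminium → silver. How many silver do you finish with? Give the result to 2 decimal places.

562.44

500 silver × 0.6871 = 343.55 nickel
343.55 nickel × 4.249 = 1459.74395 cobalt
1459.74395 cobalt × 1.347 = 1966.27510065 rhodium
1966.27510065 rhodium × 0.1159 = 227.891284165335 aluminium
227.891284165335 aluminium × 2.468 = 562.43568932004678 silver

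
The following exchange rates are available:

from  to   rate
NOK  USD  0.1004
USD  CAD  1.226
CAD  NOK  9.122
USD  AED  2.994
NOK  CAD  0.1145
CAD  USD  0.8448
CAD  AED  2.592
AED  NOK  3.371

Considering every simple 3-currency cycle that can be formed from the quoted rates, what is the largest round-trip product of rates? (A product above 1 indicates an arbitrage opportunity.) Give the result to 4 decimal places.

1.1228

CAD→NOK→USD→CAD: 9.122 × 0.1004 × 1.226 = 1.12283
AED→NOK→USD→AED: 3.371 × 0.1004 × 2.994 = 1.01331
AED→NOK→CAD→AED: 3.371 × 0.1145 × 2.592 = 1.00046
Maximum is CAD→NOK→USD→CAD at 1.1228; arbitrage exists.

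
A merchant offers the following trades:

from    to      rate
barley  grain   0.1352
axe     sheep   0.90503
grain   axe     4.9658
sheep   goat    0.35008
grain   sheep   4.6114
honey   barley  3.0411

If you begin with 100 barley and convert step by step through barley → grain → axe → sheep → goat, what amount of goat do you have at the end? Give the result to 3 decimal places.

100 barley × 0.1352 = 13.52 grain
13.52 grain × 4.9658 = 67.137616 axe
67.137616 axe × 0.90503 = 60.76155660848 sheep
60.76155660848 sheep × 0.35008 = 21.2714057374966784 goat

21.271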